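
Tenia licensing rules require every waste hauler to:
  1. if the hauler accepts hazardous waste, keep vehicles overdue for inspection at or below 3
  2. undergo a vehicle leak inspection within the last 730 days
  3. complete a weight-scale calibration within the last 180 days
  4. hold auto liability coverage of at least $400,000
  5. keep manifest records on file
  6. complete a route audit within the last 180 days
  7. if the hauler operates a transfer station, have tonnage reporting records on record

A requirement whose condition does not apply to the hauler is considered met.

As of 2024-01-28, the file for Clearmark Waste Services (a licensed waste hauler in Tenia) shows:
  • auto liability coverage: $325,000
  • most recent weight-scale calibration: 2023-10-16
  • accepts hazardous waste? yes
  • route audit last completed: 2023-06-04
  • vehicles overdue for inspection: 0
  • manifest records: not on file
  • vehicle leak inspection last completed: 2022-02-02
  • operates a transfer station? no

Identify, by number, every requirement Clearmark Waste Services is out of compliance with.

1. condition 'accepts hazardous waste' holds; vehicles overdue for inspection 0 ≤ 3 → met
2. vehicle leak inspection 725 days ago vs limit 730 → met
3. weight-scale calibration 104 days ago vs limit 180 → met
4. auto liability coverage $325,000 < $400,000 → not met
5. manifest records absent → not met
6. route audit 238 days ago vs limit 180 → not met
7. condition 'operates a transfer station' does not hold → requirement n/a → met
Not met: 4, 5, 6

4, 5, 6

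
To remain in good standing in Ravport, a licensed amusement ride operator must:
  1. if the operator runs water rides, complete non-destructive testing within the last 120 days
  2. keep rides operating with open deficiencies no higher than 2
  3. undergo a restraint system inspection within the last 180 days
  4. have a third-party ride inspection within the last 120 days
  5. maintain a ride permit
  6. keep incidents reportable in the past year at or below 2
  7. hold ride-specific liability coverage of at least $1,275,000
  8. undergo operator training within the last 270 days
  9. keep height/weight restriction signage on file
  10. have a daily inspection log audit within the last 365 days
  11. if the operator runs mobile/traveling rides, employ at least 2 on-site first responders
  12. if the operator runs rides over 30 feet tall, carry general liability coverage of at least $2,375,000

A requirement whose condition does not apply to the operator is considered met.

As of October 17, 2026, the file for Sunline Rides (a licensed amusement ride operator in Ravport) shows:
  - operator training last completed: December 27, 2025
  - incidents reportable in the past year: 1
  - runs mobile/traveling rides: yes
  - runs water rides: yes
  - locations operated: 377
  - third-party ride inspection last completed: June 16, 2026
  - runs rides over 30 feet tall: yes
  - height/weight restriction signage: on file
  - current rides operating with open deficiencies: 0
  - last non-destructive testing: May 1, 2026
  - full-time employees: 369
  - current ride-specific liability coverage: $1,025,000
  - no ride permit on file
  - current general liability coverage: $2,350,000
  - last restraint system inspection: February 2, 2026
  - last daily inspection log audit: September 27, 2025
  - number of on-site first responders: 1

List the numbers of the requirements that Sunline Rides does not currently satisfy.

1. condition 'runs water rides' holds; non-destructive testing 169 days ago vs limit 120 → not met
2. rides operating with open deficiencies 0 ≤ 2 → met
3. restraint system inspection 257 days ago vs limit 180 → not met
4. third-party ride inspection 123 days ago vs limit 120 → not met
5. ride permit absent → not met
6. incidents reportable in the past year 1 ≤ 2 → met
7. ride-specific liability coverage $1,025,000 < $1,275,000 → not met
8. operator training 294 days ago vs limit 270 → not met
9. height/weight restriction signage present → met
10. daily inspection log audit 385 days ago vs limit 365 → not met
11. condition 'runs mobile/traveling rides' holds; on-site first responders 1 < 2 → not met
12. condition 'runs rides over 30 feet tall' holds; general liability coverage $2,350,000 < $2,375,000 → not met
Not met: 1, 3, 4, 5, 7, 8, 10, 11, 12

1, 3, 4, 5, 7, 8, 10, 11, 12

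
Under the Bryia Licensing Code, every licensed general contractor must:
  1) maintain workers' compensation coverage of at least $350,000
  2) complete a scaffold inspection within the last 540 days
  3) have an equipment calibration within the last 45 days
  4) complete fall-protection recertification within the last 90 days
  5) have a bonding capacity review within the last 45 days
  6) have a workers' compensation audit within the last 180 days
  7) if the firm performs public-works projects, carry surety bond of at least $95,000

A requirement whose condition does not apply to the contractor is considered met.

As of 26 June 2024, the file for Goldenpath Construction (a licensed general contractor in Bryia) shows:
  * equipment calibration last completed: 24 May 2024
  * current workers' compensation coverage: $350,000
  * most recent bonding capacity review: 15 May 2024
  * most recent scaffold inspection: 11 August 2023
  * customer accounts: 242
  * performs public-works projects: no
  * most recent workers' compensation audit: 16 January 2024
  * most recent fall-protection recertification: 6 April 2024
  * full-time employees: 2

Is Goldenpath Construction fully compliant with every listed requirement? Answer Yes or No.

Yes

1. workers' compensation coverage $350,000 ≥ $350,000 → met
2. scaffold inspection 320 days ago vs limit 540 → met
3. equipment calibration 33 days ago vs limit 45 → met
4. fall-protection recertification 81 days ago vs limit 90 → met
5. bonding capacity review 42 days ago vs limit 45 → met
6. workers' compensation audit 162 days ago vs limit 180 → met
7. condition 'performs public-works projects' does not hold → requirement n/a → met
All met.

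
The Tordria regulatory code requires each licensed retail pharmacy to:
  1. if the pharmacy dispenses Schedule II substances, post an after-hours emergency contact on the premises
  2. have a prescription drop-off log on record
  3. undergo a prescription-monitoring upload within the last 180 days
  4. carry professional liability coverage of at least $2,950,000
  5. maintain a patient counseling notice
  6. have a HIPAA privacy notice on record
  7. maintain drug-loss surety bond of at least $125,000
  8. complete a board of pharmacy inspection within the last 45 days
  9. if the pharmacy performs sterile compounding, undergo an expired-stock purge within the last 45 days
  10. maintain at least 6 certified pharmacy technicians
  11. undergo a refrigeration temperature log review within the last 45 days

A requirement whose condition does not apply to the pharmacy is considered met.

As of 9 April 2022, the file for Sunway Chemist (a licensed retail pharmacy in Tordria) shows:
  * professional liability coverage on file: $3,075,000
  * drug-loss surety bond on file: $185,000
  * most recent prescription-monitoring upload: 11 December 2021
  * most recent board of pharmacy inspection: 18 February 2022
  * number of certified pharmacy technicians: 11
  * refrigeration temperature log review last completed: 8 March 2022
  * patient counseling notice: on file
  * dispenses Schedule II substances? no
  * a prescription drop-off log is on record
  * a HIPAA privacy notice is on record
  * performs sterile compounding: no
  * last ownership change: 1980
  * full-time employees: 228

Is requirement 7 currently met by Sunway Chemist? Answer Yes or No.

7. drug-loss surety bond $185,000 ≥ $125,000 → met

Yes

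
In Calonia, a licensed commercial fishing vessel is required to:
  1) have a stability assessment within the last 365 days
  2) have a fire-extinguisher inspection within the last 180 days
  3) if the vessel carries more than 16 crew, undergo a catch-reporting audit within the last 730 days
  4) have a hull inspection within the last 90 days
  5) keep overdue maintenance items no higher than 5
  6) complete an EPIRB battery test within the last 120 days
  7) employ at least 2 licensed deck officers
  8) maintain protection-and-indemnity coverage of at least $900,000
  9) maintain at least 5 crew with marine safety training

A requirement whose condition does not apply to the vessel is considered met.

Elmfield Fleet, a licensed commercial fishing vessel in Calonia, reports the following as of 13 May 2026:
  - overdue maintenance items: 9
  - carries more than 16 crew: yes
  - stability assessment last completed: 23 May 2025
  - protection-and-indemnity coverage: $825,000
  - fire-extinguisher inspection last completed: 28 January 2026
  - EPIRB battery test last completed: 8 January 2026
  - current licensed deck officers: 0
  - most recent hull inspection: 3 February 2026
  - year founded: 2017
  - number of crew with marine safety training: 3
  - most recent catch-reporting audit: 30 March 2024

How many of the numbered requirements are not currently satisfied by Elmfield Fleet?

1. stability assessment 355 days ago vs limit 365 → met
2. fire-extinguisher inspection 105 days ago vs limit 180 → met
3. condition 'carries more than 16 crew' holds; catch-reporting audit 774 days ago vs limit 730 → not met
4. hull inspection 99 days ago vs limit 90 → not met
5. overdue maintenance items 9 > 5 → not met
6. EPIRB battery test 125 days ago vs limit 120 → not met
7. licensed deck officers 0 < 2 → not met
8. protection-and-indemnity coverage $825,000 < $900,000 → not met
9. crew with marine safety training 3 < 5 → not met
Not met: 7 of 9

7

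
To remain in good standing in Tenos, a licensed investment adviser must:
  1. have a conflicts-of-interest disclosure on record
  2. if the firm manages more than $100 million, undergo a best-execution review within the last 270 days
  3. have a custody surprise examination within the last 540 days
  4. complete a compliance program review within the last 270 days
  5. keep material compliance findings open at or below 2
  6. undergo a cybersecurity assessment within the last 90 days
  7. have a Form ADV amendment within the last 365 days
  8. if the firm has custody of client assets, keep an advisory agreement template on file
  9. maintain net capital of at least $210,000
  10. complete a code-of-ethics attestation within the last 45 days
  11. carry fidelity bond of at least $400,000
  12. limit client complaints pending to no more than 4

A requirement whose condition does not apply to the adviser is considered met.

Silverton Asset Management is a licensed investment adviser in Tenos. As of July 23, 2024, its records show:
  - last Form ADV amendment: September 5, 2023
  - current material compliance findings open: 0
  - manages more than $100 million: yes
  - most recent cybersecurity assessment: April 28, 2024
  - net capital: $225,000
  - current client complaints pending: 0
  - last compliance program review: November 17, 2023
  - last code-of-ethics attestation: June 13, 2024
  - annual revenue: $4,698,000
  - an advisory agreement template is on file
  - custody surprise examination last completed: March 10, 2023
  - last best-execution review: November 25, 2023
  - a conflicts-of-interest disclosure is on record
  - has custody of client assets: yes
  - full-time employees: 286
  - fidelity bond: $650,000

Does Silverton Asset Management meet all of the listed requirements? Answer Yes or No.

1. conflicts-of-interest disclosure present → met
2. condition 'manages more than $100 million' holds; best-execution review 241 days ago vs limit 270 → met
3. custody surprise examination 501 days ago vs limit 540 → met
4. compliance program review 249 days ago vs limit 270 → met
5. material compliance findings open 0 ≤ 2 → met
6. cybersecurity assessment 86 days ago vs limit 90 → met
7. Form ADV amendment 322 days ago vs limit 365 → met
8. condition 'has custody of client assets' holds; advisory agreement template present → met
9. net capital $225,000 ≥ $210,000 → met
10. code-of-ethics attestation 40 days ago vs limit 45 → met
11. fidelity bond $650,000 ≥ $400,000 → met
12. client complaints pending 0 ≤ 4 → met
All met.

Yes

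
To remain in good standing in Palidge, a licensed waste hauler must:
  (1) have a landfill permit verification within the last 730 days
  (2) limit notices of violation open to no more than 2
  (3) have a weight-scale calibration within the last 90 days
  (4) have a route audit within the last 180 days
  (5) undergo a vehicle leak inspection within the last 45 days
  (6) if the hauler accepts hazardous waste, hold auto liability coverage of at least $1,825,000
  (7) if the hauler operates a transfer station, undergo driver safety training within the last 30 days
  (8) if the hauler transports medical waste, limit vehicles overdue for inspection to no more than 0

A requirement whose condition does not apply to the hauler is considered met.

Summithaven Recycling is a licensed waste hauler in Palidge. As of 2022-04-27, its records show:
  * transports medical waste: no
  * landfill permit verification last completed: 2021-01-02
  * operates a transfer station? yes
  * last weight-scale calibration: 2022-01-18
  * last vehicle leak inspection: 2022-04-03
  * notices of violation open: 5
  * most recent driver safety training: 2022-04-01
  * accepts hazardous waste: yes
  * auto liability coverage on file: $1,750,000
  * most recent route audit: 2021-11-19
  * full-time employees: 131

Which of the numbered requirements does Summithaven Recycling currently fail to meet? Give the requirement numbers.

1. landfill permit verification 480 days ago vs limit 730 → met
2. notices of violation open 5 > 2 → not met
3. weight-scale calibration 99 days ago vs limit 90 → not met
4. route audit 159 days ago vs limit 180 → met
5. vehicle leak inspection 24 days ago vs limit 45 → met
6. condition 'accepts hazardous waste' holds; auto liability coverage $1,750,000 < $1,825,000 → not met
7. condition 'operates a transfer station' holds; driver safety training 26 days ago vs limit 30 → met
8. condition 'transports medical waste' does not hold → requirement n/a → met
Not met: 2, 3, 6

2, 3, 6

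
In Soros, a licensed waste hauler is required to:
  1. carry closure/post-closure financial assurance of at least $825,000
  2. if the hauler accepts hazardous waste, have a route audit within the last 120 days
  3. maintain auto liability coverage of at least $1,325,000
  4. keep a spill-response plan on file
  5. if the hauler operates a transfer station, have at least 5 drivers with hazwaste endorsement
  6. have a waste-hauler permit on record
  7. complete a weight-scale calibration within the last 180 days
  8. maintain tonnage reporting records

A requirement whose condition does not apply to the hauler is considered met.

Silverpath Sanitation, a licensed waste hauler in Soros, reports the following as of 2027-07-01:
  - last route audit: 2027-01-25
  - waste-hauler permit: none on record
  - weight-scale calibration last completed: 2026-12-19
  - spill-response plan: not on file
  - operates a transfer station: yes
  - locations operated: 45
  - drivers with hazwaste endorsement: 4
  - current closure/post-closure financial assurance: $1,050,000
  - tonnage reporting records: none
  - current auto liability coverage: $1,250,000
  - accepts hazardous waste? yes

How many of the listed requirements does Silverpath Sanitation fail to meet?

7

1. closure/post-closure financial assurance $1,050,000 ≥ $825,000 → met
2. condition 'accepts hazardous waste' holds; route audit 157 days ago vs limit 120 → not met
3. auto liability coverage $1,250,000 < $1,325,000 → not met
4. spill-response plan absent → not met
5. condition 'operates a transfer station' holds; drivers with hazwaste endorsement 4 < 5 → not met
6. waste-hauler permit absent → not met
7. weight-scale calibration 194 days ago vs limit 180 → not met
8. tonnage reporting records absent → not met
Not met: 7 of 8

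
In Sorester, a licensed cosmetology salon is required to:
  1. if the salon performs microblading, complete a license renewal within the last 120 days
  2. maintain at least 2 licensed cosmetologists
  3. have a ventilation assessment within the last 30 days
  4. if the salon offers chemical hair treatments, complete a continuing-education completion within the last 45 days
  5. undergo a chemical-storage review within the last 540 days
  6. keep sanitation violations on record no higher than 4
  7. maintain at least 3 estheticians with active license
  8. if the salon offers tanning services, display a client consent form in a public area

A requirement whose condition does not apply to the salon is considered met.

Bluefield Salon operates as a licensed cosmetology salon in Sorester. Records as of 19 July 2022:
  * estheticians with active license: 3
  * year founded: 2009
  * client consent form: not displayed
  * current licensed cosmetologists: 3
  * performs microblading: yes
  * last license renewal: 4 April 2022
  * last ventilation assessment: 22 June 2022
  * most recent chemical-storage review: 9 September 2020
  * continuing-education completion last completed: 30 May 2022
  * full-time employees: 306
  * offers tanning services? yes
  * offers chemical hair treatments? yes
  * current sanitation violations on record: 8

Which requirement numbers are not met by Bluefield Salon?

4, 5, 6, 8

1. condition 'performs microblading' holds; license renewal 106 days ago vs limit 120 → met
2. licensed cosmetologists 3 ≥ 2 → met
3. ventilation assessment 27 days ago vs limit 30 → met
4. condition 'offers chemical hair treatments' holds; continuing-education completion 50 days ago vs limit 45 → not met
5. chemical-storage review 678 days ago vs limit 540 → not met
6. sanitation violations on record 8 > 4 → not met
7. estheticians with active license 3 ≥ 3 → met
8. condition 'offers tanning services' holds; client consent form absent → not met
Not met: 4, 5, 6, 8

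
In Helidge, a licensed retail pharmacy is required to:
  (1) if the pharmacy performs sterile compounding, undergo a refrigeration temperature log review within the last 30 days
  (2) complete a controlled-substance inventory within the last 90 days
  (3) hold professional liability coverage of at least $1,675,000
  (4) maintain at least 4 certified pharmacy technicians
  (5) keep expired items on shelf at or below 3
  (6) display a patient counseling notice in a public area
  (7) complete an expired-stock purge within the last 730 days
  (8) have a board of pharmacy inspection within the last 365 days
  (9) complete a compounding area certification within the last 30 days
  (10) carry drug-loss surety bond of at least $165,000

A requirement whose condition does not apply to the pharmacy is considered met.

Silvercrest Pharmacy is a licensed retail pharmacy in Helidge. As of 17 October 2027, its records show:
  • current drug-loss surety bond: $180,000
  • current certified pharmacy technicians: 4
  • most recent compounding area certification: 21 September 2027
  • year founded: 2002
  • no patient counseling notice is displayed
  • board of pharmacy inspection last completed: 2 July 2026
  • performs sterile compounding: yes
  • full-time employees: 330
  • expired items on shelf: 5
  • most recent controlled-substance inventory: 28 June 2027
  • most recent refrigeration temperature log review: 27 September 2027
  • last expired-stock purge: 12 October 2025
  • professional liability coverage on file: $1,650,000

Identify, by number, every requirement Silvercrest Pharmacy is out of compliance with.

2, 3, 5, 6, 7, 8

1. condition 'performs sterile compounding' holds; refrigeration temperature log review 20 days ago vs limit 30 → met
2. controlled-substance inventory 111 days ago vs limit 90 → not met
3. professional liability coverage $1,650,000 < $1,675,000 → not met
4. certified pharmacy technicians 4 ≥ 4 → met
5. expired items on shelf 5 > 3 → not met
6. patient counseling notice absent → not met
7. expired-stock purge 735 days ago vs limit 730 → not met
8. board of pharmacy inspection 472 days ago vs limit 365 → not met
9. compounding area certification 26 days ago vs limit 30 → met
10. drug-loss surety bond $180,000 ≥ $165,000 → met
Not met: 2, 3, 5, 6, 7, 8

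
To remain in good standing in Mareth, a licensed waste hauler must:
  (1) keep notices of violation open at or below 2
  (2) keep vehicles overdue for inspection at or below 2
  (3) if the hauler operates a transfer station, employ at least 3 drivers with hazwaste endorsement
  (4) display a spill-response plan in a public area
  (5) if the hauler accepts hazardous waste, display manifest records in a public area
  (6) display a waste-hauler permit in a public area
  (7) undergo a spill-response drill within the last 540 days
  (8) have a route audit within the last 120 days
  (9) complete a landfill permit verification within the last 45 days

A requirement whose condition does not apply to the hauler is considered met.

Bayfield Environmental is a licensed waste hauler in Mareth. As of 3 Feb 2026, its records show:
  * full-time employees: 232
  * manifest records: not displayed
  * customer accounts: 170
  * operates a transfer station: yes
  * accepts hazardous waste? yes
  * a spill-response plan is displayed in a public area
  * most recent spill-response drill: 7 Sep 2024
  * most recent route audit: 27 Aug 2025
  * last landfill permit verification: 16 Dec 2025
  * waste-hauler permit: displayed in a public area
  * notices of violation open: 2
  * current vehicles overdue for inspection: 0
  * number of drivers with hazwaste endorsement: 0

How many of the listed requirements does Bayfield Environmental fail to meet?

4

1. notices of violation open 2 ≤ 2 → met
2. vehicles overdue for inspection 0 ≤ 2 → met
3. condition 'operates a transfer station' holds; drivers with hazwaste endorsement 0 < 3 → not met
4. spill-response plan present → met
5. condition 'accepts hazardous waste' holds; manifest records absent → not met
6. waste-hauler permit present → met
7. spill-response drill 514 days ago vs limit 540 → met
8. route audit 160 days ago vs limit 120 → not met
9. landfill permit verification 49 days ago vs limit 45 → not met
Not met: 4 of 9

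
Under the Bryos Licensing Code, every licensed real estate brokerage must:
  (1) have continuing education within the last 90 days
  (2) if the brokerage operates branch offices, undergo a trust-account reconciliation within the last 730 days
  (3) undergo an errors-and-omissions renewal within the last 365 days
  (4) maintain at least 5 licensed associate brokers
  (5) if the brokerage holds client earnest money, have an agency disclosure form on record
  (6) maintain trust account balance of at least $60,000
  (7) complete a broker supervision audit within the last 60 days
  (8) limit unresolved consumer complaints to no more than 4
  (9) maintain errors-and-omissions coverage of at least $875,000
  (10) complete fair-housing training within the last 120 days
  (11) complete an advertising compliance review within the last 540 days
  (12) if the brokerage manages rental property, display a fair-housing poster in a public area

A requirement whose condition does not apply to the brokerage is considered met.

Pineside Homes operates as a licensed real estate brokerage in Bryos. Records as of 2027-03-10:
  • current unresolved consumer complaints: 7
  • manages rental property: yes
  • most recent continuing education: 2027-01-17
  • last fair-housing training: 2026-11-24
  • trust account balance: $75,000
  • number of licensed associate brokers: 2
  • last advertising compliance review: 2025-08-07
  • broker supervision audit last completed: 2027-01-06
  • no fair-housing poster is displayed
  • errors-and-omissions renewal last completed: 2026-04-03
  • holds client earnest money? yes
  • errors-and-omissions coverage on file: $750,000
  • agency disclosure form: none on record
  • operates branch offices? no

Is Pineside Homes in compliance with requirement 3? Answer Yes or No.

Yes

3. errors-and-omissions renewal 341 days ago vs limit 365 → met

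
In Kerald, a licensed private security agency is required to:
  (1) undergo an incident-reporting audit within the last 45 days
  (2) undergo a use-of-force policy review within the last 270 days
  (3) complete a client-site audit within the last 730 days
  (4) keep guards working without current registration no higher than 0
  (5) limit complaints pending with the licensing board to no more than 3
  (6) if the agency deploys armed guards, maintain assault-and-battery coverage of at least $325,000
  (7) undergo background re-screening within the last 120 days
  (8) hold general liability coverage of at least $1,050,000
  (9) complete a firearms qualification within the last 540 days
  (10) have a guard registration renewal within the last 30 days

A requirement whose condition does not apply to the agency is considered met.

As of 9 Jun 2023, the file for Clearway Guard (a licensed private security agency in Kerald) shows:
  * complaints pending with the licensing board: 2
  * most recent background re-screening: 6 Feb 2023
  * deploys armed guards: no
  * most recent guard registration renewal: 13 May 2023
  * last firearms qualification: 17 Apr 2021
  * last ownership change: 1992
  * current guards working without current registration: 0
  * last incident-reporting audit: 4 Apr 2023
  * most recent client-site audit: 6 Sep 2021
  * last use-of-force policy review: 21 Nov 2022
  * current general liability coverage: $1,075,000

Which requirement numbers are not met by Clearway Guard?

1, 7, 9

1. incident-reporting audit 66 days ago vs limit 45 → not met
2. use-of-force policy review 200 days ago vs limit 270 → met
3. client-site audit 641 days ago vs limit 730 → met
4. guards working without current registration 0 ≤ 0 → met
5. complaints pending with the licensing board 2 ≤ 3 → met
6. condition 'deploys armed guards' does not hold → requirement n/a → met
7. background re-screening 123 days ago vs limit 120 → not met
8. general liability coverage $1,075,000 ≥ $1,050,000 → met
9. firearms qualification 783 days ago vs limit 540 → not met
10. guard registration renewal 27 days ago vs limit 30 → met
Not met: 1, 7, 9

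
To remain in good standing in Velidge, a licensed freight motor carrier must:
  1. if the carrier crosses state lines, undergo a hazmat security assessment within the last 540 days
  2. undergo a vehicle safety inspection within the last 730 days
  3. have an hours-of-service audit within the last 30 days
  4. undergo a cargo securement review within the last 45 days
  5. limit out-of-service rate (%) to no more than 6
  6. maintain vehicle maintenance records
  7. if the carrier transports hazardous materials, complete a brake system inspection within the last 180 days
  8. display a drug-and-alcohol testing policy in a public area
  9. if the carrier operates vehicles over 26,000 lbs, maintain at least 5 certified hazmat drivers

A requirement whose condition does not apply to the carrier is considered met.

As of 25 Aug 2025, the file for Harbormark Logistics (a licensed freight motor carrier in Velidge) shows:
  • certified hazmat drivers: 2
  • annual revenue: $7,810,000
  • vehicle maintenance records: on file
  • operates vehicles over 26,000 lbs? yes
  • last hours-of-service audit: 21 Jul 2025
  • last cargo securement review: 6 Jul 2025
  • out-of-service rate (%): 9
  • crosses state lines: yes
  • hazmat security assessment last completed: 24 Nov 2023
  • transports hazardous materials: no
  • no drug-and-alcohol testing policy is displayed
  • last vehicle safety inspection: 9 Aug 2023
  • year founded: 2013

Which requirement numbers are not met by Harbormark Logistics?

1, 2, 3, 4, 5, 8, 9

1. condition 'crosses state lines' holds; hazmat security assessment 640 days ago vs limit 540 → not met
2. vehicle safety inspection 747 days ago vs limit 730 → not met
3. hours-of-service audit 35 days ago vs limit 30 → not met
4. cargo securement review 50 days ago vs limit 45 → not met
5. out-of-service rate (%) 9 > 6 → not met
6. vehicle maintenance records present → met
7. condition 'transports hazardous materials' does not hold → requirement n/a → met
8. drug-and-alcohol testing policy absent → not met
9. condition 'operates vehicles over 26,000 lbs' holds; certified hazmat drivers 2 < 5 → not met
Not met: 1, 2, 3, 4, 5, 8, 9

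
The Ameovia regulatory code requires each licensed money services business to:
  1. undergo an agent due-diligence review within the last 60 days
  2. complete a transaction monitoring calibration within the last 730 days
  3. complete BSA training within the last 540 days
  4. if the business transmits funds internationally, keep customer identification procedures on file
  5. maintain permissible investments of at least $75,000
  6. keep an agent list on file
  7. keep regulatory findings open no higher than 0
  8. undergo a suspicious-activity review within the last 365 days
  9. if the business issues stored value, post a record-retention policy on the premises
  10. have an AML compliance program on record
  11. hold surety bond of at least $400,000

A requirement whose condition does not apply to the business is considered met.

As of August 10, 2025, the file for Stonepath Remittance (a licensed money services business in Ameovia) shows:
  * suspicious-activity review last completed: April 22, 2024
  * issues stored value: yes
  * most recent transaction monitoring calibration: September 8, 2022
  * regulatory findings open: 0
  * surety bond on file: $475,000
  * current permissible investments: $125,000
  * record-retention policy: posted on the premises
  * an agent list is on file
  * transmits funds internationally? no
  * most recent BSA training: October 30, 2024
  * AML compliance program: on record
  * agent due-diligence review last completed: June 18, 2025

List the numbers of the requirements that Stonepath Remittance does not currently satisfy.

2, 8

1. agent due-diligence review 53 days ago vs limit 60 → met
2. transaction monitoring calibration 1067 days ago vs limit 730 → not met
3. BSA training 284 days ago vs limit 540 → met
4. condition 'transmits funds internationally' does not hold → requirement n/a → met
5. permissible investments $125,000 ≥ $75,000 → met
6. agent list present → met
7. regulatory findings open 0 ≤ 0 → met
8. suspicious-activity review 475 days ago vs limit 365 → not met
9. condition 'issues stored value' holds; record-retention policy present → met
10. AML compliance program present → met
11. surety bond $475,000 ≥ $400,000 → met
Not met: 2, 8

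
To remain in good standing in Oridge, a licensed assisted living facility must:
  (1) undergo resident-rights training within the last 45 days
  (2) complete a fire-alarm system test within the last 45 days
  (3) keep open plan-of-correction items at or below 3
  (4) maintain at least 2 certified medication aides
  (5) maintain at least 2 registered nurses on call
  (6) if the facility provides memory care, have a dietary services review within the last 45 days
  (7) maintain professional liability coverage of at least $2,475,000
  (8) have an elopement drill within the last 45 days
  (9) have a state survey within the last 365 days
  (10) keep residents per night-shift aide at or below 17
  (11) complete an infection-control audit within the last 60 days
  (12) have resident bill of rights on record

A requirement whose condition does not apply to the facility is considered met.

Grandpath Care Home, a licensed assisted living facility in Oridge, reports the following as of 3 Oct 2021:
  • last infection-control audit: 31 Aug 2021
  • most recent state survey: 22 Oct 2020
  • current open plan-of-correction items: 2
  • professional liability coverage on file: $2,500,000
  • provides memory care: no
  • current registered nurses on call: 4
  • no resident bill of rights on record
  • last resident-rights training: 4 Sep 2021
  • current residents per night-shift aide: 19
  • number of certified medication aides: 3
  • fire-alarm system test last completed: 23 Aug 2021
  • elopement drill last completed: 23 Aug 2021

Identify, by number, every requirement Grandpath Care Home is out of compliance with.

10, 12

1. resident-rights training 29 days ago vs limit 45 → met
2. fire-alarm system test 41 days ago vs limit 45 → met
3. open plan-of-correction items 2 ≤ 3 → met
4. certified medication aides 3 ≥ 2 → met
5. registered nurses on call 4 ≥ 2 → met
6. condition 'provides memory care' does not hold → requirement n/a → met
7. professional liability coverage $2,500,000 ≥ $2,475,000 → met
8. elopement drill 41 days ago vs limit 45 → met
9. state survey 346 days ago vs limit 365 → met
10. residents per night-shift aide 19 > 17 → not met
11. infection-control audit 33 days ago vs limit 60 → met
12. resident bill of rights absent → not met
Not met: 10, 12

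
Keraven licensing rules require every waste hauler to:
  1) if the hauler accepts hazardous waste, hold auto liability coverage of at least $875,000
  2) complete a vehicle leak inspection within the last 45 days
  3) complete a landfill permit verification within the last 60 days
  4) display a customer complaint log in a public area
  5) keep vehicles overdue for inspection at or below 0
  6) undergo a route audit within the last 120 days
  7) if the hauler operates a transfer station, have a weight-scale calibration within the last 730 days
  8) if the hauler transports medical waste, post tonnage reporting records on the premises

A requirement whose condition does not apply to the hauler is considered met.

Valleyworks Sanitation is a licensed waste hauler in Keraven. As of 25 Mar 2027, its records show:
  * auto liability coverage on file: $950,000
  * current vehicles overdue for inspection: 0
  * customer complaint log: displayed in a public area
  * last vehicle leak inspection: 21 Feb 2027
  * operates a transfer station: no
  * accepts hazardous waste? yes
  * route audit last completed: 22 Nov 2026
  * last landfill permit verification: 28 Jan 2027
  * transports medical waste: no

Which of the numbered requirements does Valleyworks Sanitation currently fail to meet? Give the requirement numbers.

1. condition 'accepts hazardous waste' holds; auto liability coverage $950,000 ≥ $875,000 → met
2. vehicle leak inspection 32 days ago vs limit 45 → met
3. landfill permit verification 56 days ago vs limit 60 → met
4. customer complaint log present → met
5. vehicles overdue for inspection 0 ≤ 0 → met
6. route audit 123 days ago vs limit 120 → not met
7. condition 'operates a transfer station' does not hold → requirement n/a → met
8. condition 'transports medical waste' does not hold → requirement n/a → met
Not met: 6

6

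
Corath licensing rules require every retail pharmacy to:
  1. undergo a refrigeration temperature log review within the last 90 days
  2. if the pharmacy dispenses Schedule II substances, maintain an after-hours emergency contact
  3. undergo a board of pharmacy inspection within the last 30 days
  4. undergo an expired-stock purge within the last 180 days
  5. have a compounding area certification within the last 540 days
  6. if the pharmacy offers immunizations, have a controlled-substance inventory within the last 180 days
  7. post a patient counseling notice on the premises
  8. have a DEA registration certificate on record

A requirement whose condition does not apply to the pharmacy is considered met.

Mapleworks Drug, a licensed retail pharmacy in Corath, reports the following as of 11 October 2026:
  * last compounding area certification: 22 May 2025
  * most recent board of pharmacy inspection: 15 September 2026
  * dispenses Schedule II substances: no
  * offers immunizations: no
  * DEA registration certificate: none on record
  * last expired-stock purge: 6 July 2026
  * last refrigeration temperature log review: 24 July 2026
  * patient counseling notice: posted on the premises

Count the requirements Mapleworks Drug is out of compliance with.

1. refrigeration temperature log review 79 days ago vs limit 90 → met
2. condition 'dispenses Schedule II substances' does not hold → requirement n/a → met
3. board of pharmacy inspection 26 days ago vs limit 30 → met
4. expired-stock purge 97 days ago vs limit 180 → met
5. compounding area certification 507 days ago vs limit 540 → met
6. condition 'offers immunizations' does not hold → requirement n/a → met
7. patient counseling notice present → met
8. DEA registration certificate absent → not met
Not met: 1 of 8

1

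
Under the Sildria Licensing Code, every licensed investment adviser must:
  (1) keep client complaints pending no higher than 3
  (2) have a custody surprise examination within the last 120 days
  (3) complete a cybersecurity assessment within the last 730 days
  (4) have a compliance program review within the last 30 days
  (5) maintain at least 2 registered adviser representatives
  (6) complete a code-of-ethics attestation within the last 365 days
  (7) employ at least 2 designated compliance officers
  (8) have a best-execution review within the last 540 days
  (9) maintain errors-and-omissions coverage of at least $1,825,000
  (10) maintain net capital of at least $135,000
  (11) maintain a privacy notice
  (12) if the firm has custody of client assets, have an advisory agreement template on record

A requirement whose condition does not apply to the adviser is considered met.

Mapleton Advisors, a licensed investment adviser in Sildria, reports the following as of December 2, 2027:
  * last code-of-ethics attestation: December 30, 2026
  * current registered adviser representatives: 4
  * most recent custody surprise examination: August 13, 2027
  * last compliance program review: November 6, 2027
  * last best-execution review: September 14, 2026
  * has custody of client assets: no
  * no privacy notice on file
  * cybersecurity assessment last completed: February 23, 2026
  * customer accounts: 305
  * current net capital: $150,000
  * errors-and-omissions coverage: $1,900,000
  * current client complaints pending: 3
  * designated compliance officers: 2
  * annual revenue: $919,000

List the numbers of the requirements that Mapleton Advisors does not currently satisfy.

1. client complaints pending 3 ≤ 3 → met
2. custody surprise examination 111 days ago vs limit 120 → met
3. cybersecurity assessment 647 days ago vs limit 730 → met
4. compliance program review 26 days ago vs limit 30 → met
5. registered adviser representatives 4 ≥ 2 → met
6. code-of-ethics attestation 337 days ago vs limit 365 → met
7. designated compliance officers 2 ≥ 2 → met
8. best-execution review 444 days ago vs limit 540 → met
9. errors-and-omissions coverage $1,900,000 ≥ $1,825,000 → met
10. net capital $150,000 ≥ $135,000 → met
11. privacy notice absent → not met
12. condition 'has custody of client assets' does not hold → requirement n/a → met
Not met: 11

11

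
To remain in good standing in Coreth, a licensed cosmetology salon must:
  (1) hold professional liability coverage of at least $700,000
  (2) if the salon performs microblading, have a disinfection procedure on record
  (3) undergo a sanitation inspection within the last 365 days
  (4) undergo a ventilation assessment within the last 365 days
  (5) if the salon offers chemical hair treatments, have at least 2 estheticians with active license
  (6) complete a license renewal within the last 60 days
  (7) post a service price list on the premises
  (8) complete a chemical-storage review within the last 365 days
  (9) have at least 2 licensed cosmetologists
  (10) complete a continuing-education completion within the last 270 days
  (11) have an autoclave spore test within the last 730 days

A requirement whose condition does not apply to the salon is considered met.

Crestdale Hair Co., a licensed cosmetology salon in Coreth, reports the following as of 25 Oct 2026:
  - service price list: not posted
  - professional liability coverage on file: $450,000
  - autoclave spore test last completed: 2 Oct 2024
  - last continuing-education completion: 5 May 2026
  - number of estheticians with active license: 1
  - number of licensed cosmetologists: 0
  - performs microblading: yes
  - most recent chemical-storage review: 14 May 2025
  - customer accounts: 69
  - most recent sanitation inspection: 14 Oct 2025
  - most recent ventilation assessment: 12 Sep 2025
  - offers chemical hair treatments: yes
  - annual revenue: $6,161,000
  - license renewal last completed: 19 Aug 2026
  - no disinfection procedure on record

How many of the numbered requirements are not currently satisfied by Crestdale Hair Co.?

10

1. professional liability coverage $450,000 < $700,000 → not met
2. condition 'performs microblading' holds; disinfection procedure absent → not met
3. sanitation inspection 376 days ago vs limit 365 → not met
4. ventilation assessment 408 days ago vs limit 365 → not met
5. condition 'offers chemical hair treatments' holds; estheticians with active license 1 < 2 → not met
6. license renewal 67 days ago vs limit 60 → not met
7. service price list absent → not met
8. chemical-storage review 529 days ago vs limit 365 → not met
9. licensed cosmetologists 0 < 2 → not met
10. continuing-education completion 173 days ago vs limit 270 → met
11. autoclave spore test 753 days ago vs limit 730 → not met
Not met: 10 of 11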